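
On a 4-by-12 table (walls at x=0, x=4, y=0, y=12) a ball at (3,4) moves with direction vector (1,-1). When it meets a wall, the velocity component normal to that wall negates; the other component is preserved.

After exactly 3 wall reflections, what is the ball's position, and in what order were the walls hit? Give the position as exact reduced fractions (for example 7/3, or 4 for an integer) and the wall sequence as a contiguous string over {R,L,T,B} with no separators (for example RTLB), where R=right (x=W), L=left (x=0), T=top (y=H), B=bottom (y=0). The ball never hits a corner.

Final position: (0,1)
Wall sequence: RBL

1. t=1 → R at (4,3); v=(-1,-1)
2. t=3 → B at (1,0); v=(-1,1)
3. t=1 → L at (0,1); v=(1,1)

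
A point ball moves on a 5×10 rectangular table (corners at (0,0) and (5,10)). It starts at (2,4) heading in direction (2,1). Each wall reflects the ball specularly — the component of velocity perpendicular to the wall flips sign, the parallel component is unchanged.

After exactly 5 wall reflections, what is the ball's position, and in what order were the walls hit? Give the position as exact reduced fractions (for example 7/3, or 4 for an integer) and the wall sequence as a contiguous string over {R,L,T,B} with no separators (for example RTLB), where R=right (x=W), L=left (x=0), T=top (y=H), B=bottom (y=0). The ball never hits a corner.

1. t=3/2 → R at (5,11/2); v=(-2,1)
2. t=5/2 → L at (0,8); v=(2,1)
3. t=2 → T at (4,10); v=(2,-1)
4. t=1/2 → R at (5,19/2); v=(-2,-1)
5. t=5/2 → L at (0,7); v=(2,-1)

Final position: (0,7)
Wall sequence: RLTRL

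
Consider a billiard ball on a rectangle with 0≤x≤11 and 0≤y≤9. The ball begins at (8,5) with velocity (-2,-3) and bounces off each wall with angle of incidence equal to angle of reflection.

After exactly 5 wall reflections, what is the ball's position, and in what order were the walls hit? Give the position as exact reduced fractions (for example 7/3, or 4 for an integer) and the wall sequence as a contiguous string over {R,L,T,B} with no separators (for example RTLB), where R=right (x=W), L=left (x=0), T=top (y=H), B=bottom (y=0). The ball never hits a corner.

Final position: (11,11/2)
Wall sequence: BLTBR

1. t=5/3 → B at (14/3,0); v=(-2,3)
2. t=7/3 → L at (0,7); v=(2,3)
3. t=2/3 → T at (4/3,9); v=(2,-3)
4. t=3 → B at (22/3,0); v=(2,3)
5. t=11/6 → R at (11,11/2); v=(-2,3)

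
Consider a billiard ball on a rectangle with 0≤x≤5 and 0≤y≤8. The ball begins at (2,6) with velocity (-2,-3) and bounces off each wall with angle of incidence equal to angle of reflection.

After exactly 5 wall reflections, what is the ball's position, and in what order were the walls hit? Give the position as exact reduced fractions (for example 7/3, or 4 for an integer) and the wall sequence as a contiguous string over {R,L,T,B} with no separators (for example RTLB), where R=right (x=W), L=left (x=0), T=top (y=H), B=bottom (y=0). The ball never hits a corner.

Final position: (0,4)
Wall sequence: LBRTL

1. t=1 → L at (0,3); v=(2,-3)
2. t=1 → B at (2,0); v=(2,3)
3. t=3/2 → R at (5,9/2); v=(-2,3)
4. t=7/6 → T at (8/3,8); v=(-2,-3)
5. t=4/3 → L at (0,4); v=(2,-3)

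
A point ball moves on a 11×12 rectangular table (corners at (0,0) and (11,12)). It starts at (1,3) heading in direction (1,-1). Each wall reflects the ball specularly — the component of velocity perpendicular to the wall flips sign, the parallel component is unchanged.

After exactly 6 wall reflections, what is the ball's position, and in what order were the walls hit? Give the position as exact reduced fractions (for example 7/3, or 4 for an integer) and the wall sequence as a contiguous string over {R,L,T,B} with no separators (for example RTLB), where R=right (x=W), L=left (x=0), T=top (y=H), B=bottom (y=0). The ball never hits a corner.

Final position: (11,5)
Wall sequence: BRTLBR

1. t=3 → B at (4,0); v=(1,1)
2. t=7 → R at (11,7); v=(-1,1)
3. t=5 → T at (6,12); v=(-1,-1)
4. t=6 → L at (0,6); v=(1,-1)
5. t=6 → B at (6,0); v=(1,1)
6. t=5 → R at (11,5); v=(-1,1)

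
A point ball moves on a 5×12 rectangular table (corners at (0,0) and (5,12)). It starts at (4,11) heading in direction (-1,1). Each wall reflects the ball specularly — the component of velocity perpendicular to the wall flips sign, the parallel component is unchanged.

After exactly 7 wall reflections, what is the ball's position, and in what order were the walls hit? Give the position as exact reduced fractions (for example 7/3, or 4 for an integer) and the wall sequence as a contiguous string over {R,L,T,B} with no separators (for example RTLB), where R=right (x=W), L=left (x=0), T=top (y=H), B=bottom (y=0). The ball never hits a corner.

1. t=1 → T at (3,12); v=(-1,-1)
2. t=3 → L at (0,9); v=(1,-1)
3. t=5 → R at (5,4); v=(-1,-1)
4. t=4 → B at (1,0); v=(-1,1)
5. t=1 → L at (0,1); v=(1,1)
6. t=5 → R at (5,6); v=(-1,1)
7. t=5 → L at (0,11); v=(1,1)

Final position: (0,11)
Wall sequence: TLRBLRL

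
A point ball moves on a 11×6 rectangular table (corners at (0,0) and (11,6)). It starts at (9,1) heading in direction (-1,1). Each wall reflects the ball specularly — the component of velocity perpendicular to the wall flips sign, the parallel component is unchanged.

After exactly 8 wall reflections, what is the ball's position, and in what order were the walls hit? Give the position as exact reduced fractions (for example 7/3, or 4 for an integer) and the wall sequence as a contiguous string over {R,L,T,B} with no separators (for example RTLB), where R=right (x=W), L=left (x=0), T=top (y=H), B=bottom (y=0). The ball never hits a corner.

1. t=5 → T at (4,6); v=(-1,-1)
2. t=4 → L at (0,2); v=(1,-1)
3. t=2 → B at (2,0); v=(1,1)
4. t=6 → T at (8,6); v=(1,-1)
5. t=3 → R at (11,3); v=(-1,-1)
6. t=3 → B at (8,0); v=(-1,1)
7. t=6 → T at (2,6); v=(-1,-1)
8. t=2 → L at (0,4); v=(1,-1)

Final position: (0,4)
Wall sequence: TLBTRBTL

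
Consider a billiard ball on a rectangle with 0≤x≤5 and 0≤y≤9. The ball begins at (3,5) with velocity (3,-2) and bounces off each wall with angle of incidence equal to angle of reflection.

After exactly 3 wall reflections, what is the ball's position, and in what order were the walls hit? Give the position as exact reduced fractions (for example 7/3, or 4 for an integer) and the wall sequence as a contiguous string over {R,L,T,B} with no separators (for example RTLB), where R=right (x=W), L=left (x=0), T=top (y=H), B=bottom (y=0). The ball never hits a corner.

1. t=2/3 → R at (5,11/3); v=(-3,-2)
2. t=5/3 → L at (0,1/3); v=(3,-2)
3. t=1/6 → B at (1/2,0); v=(3,2)

Final position: (1/2,0)
Wall sequence: RLB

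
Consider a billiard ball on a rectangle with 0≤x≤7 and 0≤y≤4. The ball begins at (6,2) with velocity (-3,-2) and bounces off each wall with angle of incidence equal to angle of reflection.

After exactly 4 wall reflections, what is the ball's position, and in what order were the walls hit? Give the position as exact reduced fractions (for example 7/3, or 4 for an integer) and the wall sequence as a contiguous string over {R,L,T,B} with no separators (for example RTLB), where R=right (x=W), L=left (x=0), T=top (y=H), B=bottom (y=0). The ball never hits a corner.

1. t=1 → B at (3,0); v=(-3,2)
2. t=1 → L at (0,2); v=(3,2)
3. t=1 → T at (3,4); v=(3,-2)
4. t=4/3 → R at (7,4/3); v=(-3,-2)

Final position: (7,4/3)
Wall sequence: BLTR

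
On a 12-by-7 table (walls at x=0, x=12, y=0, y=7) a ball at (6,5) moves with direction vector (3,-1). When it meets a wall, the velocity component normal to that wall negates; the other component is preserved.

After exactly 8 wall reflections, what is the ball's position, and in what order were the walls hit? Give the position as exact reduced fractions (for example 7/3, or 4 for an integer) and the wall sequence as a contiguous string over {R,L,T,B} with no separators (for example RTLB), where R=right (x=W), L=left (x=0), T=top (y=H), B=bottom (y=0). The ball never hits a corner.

Final position: (9,0)
Wall sequence: RBLRTLRB

1. t=2 → R at (12,3); v=(-3,-1)
2. t=3 → B at (3,0); v=(-3,1)
3. t=1 → L at (0,1); v=(3,1)
4. t=4 → R at (12,5); v=(-3,1)
5. t=2 → T at (6,7); v=(-3,-1)
6. t=2 → L at (0,5); v=(3,-1)
7. t=4 → R at (12,1); v=(-3,-1)
8. t=1 → B at (9,0); v=(-3,1)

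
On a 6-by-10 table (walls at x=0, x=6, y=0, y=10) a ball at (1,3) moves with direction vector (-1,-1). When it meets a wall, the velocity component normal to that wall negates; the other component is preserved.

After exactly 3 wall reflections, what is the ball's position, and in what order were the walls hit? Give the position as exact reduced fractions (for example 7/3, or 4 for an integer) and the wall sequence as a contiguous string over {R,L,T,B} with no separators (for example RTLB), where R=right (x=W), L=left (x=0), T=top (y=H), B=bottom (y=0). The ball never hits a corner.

1. t=1 → L at (0,2); v=(1,-1)
2. t=2 → B at (2,0); v=(1,1)
3. t=4 → R at (6,4); v=(-1,1)

Final position: (6,4)
Wall sequence: LBR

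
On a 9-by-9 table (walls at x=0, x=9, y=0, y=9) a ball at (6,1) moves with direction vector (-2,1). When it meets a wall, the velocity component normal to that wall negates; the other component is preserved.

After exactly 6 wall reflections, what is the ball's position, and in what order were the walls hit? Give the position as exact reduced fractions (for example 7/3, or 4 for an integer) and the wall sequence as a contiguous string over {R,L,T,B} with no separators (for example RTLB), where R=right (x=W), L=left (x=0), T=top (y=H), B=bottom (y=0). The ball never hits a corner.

1. t=3 → L at (0,4); v=(2,1)
2. t=9/2 → R at (9,17/2); v=(-2,1)
3. t=1/2 → T at (8,9); v=(-2,-1)
4. t=4 → L at (0,5); v=(2,-1)
5. t=9/2 → R at (9,1/2); v=(-2,-1)
6. t=1/2 → B at (8,0); v=(-2,1)

Final position: (8,0)
Wall sequence: LRTLRB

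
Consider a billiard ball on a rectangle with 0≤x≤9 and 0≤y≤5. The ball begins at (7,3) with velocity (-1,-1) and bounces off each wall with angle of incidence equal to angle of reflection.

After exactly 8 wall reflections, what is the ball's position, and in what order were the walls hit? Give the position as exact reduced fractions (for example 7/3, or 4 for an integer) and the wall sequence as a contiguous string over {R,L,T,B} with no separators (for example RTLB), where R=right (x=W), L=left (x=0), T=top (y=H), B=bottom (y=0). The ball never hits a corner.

1. t=3 → B at (4,0); v=(-1,1)
2. t=4 → L at (0,4); v=(1,1)
3. t=1 → T at (1,5); v=(1,-1)
4. t=5 → B at (6,0); v=(1,1)
5. t=3 → R at (9,3); v=(-1,1)
6. t=2 → T at (7,5); v=(-1,-1)
7. t=5 → B at (2,0); v=(-1,1)
8. t=2 → L at (0,2); v=(1,1)

Final position: (0,2)
Wall sequence: BLTBRTBL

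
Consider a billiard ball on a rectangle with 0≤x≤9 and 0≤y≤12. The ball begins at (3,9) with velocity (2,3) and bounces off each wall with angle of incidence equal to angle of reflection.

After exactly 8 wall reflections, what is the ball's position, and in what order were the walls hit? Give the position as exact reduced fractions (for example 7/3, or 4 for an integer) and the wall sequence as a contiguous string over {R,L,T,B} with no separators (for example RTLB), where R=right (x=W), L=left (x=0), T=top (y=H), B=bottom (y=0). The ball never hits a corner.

Final position: (0,21/2)
Wall sequence: TRBLTRBL

1. t=1 → T at (5,12); v=(2,-3)
2. t=2 → R at (9,6); v=(-2,-3)
3. t=2 → B at (5,0); v=(-2,3)
4. t=5/2 → L at (0,15/2); v=(2,3)
5. t=3/2 → T at (3,12); v=(2,-3)
6. t=3 → R at (9,3); v=(-2,-3)
7. t=1 → B at (7,0); v=(-2,3)
8. t=7/2 → L at (0,21/2); v=(2,3)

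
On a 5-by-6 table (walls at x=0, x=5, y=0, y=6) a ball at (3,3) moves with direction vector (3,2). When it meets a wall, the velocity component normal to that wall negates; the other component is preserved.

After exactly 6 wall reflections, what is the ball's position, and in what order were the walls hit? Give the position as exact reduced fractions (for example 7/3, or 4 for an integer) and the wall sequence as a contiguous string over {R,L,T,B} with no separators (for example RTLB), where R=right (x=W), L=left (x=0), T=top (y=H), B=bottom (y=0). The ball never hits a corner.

1. t=2/3 → R at (5,13/3); v=(-3,2)
2. t=5/6 → T at (5/2,6); v=(-3,-2)
3. t=5/6 → L at (0,13/3); v=(3,-2)
4. t=5/3 → R at (5,1); v=(-3,-2)
5. t=1/2 → B at (7/2,0); v=(-3,2)
6. t=7/6 → L at (0,7/3); v=(3,2)

Final position: (0,7/3)
Wall sequence: RTLRBL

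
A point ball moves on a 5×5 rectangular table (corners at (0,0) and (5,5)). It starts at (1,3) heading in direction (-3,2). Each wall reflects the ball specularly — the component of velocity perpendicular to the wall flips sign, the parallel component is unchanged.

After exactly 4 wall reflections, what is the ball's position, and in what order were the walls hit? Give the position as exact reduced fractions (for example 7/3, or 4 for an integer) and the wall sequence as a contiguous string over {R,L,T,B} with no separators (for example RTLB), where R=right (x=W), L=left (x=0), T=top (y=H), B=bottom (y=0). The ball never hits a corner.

Final position: (1/2,0)
Wall sequence: LTRB

1. t=1/3 → L at (0,11/3); v=(3,2)
2. t=2/3 → T at (2,5); v=(3,-2)
3. t=1 → R at (5,3); v=(-3,-2)
4. t=3/2 → B at (1/2,0); v=(-3,2)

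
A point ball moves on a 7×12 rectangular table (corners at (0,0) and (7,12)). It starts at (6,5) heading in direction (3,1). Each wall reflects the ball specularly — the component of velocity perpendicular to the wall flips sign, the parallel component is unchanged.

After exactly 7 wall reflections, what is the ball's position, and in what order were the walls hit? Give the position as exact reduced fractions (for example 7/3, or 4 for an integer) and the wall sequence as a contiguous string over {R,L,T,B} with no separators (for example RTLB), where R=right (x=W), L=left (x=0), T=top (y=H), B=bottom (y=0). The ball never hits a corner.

1. t=1/3 → R at (7,16/3); v=(-3,1)
2. t=7/3 → L at (0,23/3); v=(3,1)
3. t=7/3 → R at (7,10); v=(-3,1)
4. t=2 → T at (1,12); v=(-3,-1)
5. t=1/3 → L at (0,35/3); v=(3,-1)
6. t=7/3 → R at (7,28/3); v=(-3,-1)
7. t=7/3 → L at (0,7); v=(3,-1)

Final position: (0,7)
Wall sequence: RLRTLRL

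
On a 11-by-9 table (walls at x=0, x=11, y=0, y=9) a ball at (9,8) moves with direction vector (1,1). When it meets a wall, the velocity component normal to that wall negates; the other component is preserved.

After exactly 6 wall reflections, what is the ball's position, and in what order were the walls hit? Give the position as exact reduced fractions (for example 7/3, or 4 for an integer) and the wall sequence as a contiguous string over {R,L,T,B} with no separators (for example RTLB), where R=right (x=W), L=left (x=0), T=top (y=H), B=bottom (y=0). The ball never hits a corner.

1. t=1 → T at (10,9); v=(1,-1)
2. t=1 → R at (11,8); v=(-1,-1)
3. t=8 → B at (3,0); v=(-1,1)
4. t=3 → L at (0,3); v=(1,1)
5. t=6 → T at (6,9); v=(1,-1)
6. t=5 → R at (11,4); v=(-1,-1)

Final position: (11,4)
Wall sequence: TRBLTR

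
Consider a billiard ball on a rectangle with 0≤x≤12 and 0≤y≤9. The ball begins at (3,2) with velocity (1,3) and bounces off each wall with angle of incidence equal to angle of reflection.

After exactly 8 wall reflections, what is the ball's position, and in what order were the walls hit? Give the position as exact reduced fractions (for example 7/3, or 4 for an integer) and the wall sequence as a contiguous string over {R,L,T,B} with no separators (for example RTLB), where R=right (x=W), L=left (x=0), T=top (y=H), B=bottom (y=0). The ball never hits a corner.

1. t=7/3 → T at (16/3,9); v=(1,-3)
2. t=3 → B at (25/3,0); v=(1,3)
3. t=3 → T at (34/3,9); v=(1,-3)
4. t=2/3 → R at (12,7); v=(-1,-3)
5. t=7/3 → B at (29/3,0); v=(-1,3)
6. t=3 → T at (20/3,9); v=(-1,-3)
7. t=3 → B at (11/3,0); v=(-1,3)
8. t=3 → T at (2/3,9); v=(-1,-3)

Final position: (2/3,9)
Wall sequence: TBTRBTBT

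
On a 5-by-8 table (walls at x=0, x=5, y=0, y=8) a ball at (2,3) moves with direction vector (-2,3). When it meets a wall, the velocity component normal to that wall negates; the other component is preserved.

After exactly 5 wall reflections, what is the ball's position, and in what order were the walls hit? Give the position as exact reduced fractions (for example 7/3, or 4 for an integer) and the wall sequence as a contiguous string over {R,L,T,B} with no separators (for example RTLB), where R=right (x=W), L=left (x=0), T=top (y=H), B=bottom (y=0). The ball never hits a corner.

1. t=1 → L at (0,6); v=(2,3)
2. t=2/3 → T at (4/3,8); v=(2,-3)
3. t=11/6 → R at (5,5/2); v=(-2,-3)
4. t=5/6 → B at (10/3,0); v=(-2,3)
5. t=5/3 → L at (0,5); v=(2,3)

Final position: (0,5)
Wall sequence: LTRBL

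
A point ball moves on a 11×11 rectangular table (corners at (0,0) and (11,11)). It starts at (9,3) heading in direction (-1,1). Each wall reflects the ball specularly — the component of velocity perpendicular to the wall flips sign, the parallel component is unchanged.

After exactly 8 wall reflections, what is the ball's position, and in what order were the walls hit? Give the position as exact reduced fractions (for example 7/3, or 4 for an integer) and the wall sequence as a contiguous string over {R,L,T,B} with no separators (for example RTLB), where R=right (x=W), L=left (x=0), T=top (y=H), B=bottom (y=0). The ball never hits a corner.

1. t=8 → T at (1,11); v=(-1,-1)
2. t=1 → L at (0,10); v=(1,-1)
3. t=10 → B at (10,0); v=(1,1)
4. t=1 → R at (11,1); v=(-1,1)
5. t=10 → T at (1,11); v=(-1,-1)
6. t=1 → L at (0,10); v=(1,-1)
7. t=10 → B at (10,0); v=(1,1)
8. t=1 → R at (11,1); v=(-1,1)

Final position: (11,1)
Wall sequence: TLBRTLBR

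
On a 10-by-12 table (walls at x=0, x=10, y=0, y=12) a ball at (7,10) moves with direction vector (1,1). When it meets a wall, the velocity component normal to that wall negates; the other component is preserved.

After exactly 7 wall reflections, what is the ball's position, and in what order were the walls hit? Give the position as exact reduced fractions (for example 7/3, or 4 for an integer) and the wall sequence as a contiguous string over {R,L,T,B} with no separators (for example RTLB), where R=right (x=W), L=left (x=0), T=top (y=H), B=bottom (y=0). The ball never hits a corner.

1. t=2 → T at (9,12); v=(1,-1)
2. t=1 → R at (10,11); v=(-1,-1)
3. t=10 → L at (0,1); v=(1,-1)
4. t=1 → B at (1,0); v=(1,1)
5. t=9 → R at (10,9); v=(-1,1)
6. t=3 → T at (7,12); v=(-1,-1)
7. t=7 → L at (0,5); v=(1,-1)

Final position: (0,5)
Wall sequence: TRLBRTL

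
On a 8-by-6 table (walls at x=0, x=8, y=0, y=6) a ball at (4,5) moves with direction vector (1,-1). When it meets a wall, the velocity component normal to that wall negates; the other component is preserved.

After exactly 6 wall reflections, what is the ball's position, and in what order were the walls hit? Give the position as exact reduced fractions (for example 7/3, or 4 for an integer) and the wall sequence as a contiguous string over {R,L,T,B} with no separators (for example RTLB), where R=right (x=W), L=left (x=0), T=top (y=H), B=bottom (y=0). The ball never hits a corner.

1. t=4 → R at (8,1); v=(-1,-1)
2. t=1 → B at (7,0); v=(-1,1)
3. t=6 → T at (1,6); v=(-1,-1)
4. t=1 → L at (0,5); v=(1,-1)
5. t=5 → B at (5,0); v=(1,1)
6. t=3 → R at (8,3); v=(-1,1)

Final position: (8,3)
Wall sequence: RBTLBR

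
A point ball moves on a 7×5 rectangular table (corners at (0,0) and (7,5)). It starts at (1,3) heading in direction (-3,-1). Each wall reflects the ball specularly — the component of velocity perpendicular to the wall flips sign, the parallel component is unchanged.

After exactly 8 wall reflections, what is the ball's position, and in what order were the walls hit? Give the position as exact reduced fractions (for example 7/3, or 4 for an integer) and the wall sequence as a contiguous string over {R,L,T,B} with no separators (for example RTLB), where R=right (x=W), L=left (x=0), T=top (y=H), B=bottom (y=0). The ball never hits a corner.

1. t=1/3 → L at (0,8/3); v=(3,-1)
2. t=7/3 → R at (7,1/3); v=(-3,-1)
3. t=1/3 → B at (6,0); v=(-3,1)
4. t=2 → L at (0,2); v=(3,1)
5. t=7/3 → R at (7,13/3); v=(-3,1)
6. t=2/3 → T at (5,5); v=(-3,-1)
7. t=5/3 → L at (0,10/3); v=(3,-1)
8. t=7/3 → R at (7,1); v=(-3,-1)

Final position: (7,1)
Wall sequence: LRBLRTLR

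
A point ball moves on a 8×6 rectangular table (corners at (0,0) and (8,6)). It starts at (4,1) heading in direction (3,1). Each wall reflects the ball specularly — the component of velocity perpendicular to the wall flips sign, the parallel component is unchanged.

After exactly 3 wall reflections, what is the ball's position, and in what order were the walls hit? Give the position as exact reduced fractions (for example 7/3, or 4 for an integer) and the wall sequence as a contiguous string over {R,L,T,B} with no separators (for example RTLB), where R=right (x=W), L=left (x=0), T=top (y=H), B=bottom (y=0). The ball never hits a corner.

1. t=4/3 → R at (8,7/3); v=(-3,1)
2. t=8/3 → L at (0,5); v=(3,1)
3. t=1 → T at (3,6); v=(3,-1)

Final position: (3,6)
Wall sequence: RLT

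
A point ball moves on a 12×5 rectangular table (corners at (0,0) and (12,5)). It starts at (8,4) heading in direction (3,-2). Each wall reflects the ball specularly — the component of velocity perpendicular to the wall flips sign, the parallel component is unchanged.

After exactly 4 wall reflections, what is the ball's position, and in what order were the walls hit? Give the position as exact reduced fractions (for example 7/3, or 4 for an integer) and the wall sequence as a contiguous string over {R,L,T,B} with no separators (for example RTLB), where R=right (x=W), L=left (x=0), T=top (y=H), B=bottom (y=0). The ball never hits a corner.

1. t=4/3 → R at (12,4/3); v=(-3,-2)
2. t=2/3 → B at (10,0); v=(-3,2)
3. t=5/2 → T at (5/2,5); v=(-3,-2)
4. t=5/6 → L at (0,10/3); v=(3,-2)

Final position: (0,10/3)
Wall sequence: RBTL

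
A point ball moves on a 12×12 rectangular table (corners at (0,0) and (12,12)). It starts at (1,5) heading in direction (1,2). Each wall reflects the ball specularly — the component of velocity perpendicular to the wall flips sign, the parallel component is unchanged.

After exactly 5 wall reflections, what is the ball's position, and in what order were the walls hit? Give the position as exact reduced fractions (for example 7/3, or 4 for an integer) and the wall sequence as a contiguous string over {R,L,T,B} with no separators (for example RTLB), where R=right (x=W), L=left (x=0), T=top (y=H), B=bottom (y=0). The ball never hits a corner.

1. t=7/2 → T at (9/2,12); v=(1,-2)
2. t=6 → B at (21/2,0); v=(1,2)
3. t=3/2 → R at (12,3); v=(-1,2)
4. t=9/2 → T at (15/2,12); v=(-1,-2)
5. t=6 → B at (3/2,0); v=(-1,2)

Final position: (3/2,0)
Wall sequence: TBRTB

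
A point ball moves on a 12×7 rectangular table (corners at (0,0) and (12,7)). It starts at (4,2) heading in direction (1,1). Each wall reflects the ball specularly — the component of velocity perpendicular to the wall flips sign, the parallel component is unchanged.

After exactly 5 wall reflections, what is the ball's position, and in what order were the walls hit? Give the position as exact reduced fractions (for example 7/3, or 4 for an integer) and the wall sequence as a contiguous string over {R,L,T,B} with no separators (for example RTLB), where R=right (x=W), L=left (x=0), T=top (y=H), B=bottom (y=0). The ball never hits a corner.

Final position: (0,6)
Wall sequence: TRBTL

1. t=5 → T at (9,7); v=(1,-1)
2. t=3 → R at (12,4); v=(-1,-1)
3. t=4 → B at (8,0); v=(-1,1)
4. t=7 → T at (1,7); v=(-1,-1)
5. t=1 → L at (0,6); v=(1,-1)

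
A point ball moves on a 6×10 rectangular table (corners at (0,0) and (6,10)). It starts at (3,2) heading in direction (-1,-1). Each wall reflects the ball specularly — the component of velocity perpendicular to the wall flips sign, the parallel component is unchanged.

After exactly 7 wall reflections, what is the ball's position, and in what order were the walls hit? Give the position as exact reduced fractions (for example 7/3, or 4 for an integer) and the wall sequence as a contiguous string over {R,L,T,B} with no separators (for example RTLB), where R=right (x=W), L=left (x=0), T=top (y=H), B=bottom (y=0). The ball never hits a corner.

1. t=2 → B at (1,0); v=(-1,1)
2. t=1 → L at (0,1); v=(1,1)
3. t=6 → R at (6,7); v=(-1,1)
4. t=3 → T at (3,10); v=(-1,-1)
5. t=3 → L at (0,7); v=(1,-1)
6. t=6 → R at (6,1); v=(-1,-1)
7. t=1 → B at (5,0); v=(-1,1)

Final position: (5,0)
Wall sequence: BLRTLRB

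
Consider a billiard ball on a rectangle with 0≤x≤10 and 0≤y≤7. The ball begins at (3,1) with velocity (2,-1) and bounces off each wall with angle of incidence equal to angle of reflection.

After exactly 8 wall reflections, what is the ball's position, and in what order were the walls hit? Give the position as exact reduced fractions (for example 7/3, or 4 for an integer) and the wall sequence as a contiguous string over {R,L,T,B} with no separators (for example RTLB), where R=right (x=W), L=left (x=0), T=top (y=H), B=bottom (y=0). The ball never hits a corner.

1. t=1 → B at (5,0); v=(2,1)
2. t=5/2 → R at (10,5/2); v=(-2,1)
3. t=9/2 → T at (1,7); v=(-2,-1)
4. t=1/2 → L at (0,13/2); v=(2,-1)
5. t=5 → R at (10,3/2); v=(-2,-1)
6. t=3/2 → B at (7,0); v=(-2,1)
7. t=7/2 → L at (0,7/2); v=(2,1)
8. t=7/2 → T at (7,7); v=(2,-1)

Final position: (7,7)
Wall sequence: BRTLRBLT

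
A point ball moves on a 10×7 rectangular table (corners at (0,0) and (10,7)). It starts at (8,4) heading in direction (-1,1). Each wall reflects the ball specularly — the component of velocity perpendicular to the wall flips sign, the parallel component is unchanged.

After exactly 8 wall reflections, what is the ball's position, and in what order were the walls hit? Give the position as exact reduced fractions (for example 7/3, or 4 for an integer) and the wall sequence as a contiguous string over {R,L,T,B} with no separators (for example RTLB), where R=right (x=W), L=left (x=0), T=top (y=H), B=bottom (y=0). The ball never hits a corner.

1. t=3 → T at (5,7); v=(-1,-1)
2. t=5 → L at (0,2); v=(1,-1)
3. t=2 → B at (2,0); v=(1,1)
4. t=7 → T at (9,7); v=(1,-1)
5. t=1 → R at (10,6); v=(-1,-1)
6. t=6 → B at (4,0); v=(-1,1)
7. t=4 → L at (0,4); v=(1,1)
8. t=3 → T at (3,7); v=(1,-1)

Final position: (3,7)
Wall sequence: TLBTRBLT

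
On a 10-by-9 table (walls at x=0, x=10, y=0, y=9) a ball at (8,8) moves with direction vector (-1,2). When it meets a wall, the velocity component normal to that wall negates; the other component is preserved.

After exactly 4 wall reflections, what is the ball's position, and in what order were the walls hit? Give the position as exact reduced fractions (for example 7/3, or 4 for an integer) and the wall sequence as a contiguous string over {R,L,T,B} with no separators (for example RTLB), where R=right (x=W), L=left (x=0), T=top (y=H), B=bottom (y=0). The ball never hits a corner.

Final position: (3/2,9)
Wall sequence: TBLT

1. t=1/2 → T at (15/2,9); v=(-1,-2)
2. t=9/2 → B at (3,0); v=(-1,2)
3. t=3 → L at (0,6); v=(1,2)
4. t=3/2 → T at (3/2,9); v=(1,-2)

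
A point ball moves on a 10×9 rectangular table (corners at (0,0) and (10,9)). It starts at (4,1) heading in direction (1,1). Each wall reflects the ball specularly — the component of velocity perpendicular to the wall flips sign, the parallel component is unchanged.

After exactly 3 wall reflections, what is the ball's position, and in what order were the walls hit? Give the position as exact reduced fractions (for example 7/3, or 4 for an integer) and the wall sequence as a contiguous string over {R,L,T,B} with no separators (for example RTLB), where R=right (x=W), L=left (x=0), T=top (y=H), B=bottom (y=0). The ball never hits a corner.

1. t=6 → R at (10,7); v=(-1,1)
2. t=2 → T at (8,9); v=(-1,-1)
3. t=8 → L at (0,1); v=(1,-1)

Final position: (0,1)
Wall sequence: RTL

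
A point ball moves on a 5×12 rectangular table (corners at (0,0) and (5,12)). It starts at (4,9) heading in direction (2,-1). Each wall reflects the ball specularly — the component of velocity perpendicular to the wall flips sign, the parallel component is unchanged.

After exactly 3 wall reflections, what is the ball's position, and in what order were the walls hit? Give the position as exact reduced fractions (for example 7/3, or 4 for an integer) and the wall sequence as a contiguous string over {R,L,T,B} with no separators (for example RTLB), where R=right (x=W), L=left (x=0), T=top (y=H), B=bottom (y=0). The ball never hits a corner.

1. t=1/2 → R at (5,17/2); v=(-2,-1)
2. t=5/2 → L at (0,6); v=(2,-1)
3. t=5/2 → R at (5,7/2); v=(-2,-1)

Final position: (5,7/2)
Wall sequence: RLR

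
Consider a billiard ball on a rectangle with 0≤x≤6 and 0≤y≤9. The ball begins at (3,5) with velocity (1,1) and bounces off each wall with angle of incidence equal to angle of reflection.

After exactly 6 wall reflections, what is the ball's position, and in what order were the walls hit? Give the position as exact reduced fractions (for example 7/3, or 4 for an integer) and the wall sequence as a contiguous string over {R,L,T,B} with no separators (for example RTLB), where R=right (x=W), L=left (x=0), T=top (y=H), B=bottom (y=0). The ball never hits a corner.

1. t=3 → R at (6,8); v=(-1,1)
2. t=1 → T at (5,9); v=(-1,-1)
3. t=5 → L at (0,4); v=(1,-1)
4. t=4 → B at (4,0); v=(1,1)
5. t=2 → R at (6,2); v=(-1,1)
6. t=6 → L at (0,8); v=(1,1)

Final position: (0,8)
Wall sequence: RTLBRL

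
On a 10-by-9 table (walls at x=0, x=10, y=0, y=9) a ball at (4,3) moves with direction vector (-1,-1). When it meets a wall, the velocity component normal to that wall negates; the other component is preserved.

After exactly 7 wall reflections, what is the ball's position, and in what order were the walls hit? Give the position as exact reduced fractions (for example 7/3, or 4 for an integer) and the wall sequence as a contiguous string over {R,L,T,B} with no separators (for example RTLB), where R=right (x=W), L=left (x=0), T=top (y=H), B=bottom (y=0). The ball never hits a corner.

1. t=3 → B at (1,0); v=(-1,1)
2. t=1 → L at (0,1); v=(1,1)
3. t=8 → T at (8,9); v=(1,-1)
4. t=2 → R at (10,7); v=(-1,-1)
5. t=7 → B at (3,0); v=(-1,1)
6. t=3 → L at (0,3); v=(1,1)
7. t=6 → T at (6,9); v=(1,-1)

Final position: (6,9)
Wall sequence: BLTRBLT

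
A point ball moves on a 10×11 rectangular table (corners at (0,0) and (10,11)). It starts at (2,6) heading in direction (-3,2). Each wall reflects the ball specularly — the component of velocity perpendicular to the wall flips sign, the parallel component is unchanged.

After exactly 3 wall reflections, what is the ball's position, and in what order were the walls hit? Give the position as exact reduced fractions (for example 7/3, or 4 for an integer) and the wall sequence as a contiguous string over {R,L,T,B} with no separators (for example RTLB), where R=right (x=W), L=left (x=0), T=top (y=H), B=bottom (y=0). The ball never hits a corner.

1. t=2/3 → L at (0,22/3); v=(3,2)
2. t=11/6 → T at (11/2,11); v=(3,-2)
3. t=3/2 → R at (10,8); v=(-3,-2)

Final position: (10,8)
Wall sequence: LTR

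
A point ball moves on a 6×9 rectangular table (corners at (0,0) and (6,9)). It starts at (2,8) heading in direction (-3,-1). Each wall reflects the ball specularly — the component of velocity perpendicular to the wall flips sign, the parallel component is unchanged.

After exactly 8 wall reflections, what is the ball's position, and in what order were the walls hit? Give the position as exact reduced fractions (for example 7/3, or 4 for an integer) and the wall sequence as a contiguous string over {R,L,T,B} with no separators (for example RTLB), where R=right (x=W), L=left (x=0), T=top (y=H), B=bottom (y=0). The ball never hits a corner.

1. t=2/3 → L at (0,22/3); v=(3,-1)
2. t=2 → R at (6,16/3); v=(-3,-1)
3. t=2 → L at (0,10/3); v=(3,-1)
4. t=2 → R at (6,4/3); v=(-3,-1)
5. t=4/3 → B at (2,0); v=(-3,1)
6. t=2/3 → L at (0,2/3); v=(3,1)
7. t=2 → R at (6,8/3); v=(-3,1)
8. t=2 → L at (0,14/3); v=(3,1)

Final position: (0,14/3)
Wall sequence: LRLRBLRL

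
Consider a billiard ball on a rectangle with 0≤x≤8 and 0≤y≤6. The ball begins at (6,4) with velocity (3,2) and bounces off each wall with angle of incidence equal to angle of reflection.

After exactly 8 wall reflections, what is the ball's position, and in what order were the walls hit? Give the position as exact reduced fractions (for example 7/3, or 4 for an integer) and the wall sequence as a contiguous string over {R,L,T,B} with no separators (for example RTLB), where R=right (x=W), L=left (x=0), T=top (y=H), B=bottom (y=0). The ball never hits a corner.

1. t=2/3 → R at (8,16/3); v=(-3,2)
2. t=1/3 → T at (7,6); v=(-3,-2)
3. t=7/3 → L at (0,4/3); v=(3,-2)
4. t=2/3 → B at (2,0); v=(3,2)
5. t=2 → R at (8,4); v=(-3,2)
6. t=1 → T at (5,6); v=(-3,-2)
7. t=5/3 → L at (0,8/3); v=(3,-2)
8. t=4/3 → B at (4,0); v=(3,2)

Final position: (4,0)
Wall sequence: RTLBRTLB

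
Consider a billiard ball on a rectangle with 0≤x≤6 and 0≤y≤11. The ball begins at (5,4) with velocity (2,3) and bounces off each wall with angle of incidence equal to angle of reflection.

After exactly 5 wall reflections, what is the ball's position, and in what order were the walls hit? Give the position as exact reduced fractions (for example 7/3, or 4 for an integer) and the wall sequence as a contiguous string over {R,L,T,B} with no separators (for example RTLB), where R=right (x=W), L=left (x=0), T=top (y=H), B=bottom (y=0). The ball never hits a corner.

Final position: (6,3/2)
Wall sequence: RTLBR

1. t=1/2 → R at (6,11/2); v=(-2,3)
2. t=11/6 → T at (7/3,11); v=(-2,-3)
3. t=7/6 → L at (0,15/2); v=(2,-3)
4. t=5/2 → B at (5,0); v=(2,3)
5. t=1/2 → R at (6,3/2); v=(-2,3)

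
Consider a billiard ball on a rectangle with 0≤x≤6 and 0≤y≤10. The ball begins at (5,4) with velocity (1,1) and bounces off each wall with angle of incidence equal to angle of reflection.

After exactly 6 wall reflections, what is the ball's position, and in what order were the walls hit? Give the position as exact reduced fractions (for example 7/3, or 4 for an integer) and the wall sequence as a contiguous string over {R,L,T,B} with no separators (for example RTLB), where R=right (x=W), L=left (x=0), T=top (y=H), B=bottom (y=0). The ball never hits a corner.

1. t=1 → R at (6,5); v=(-1,1)
2. t=5 → T at (1,10); v=(-1,-1)
3. t=1 → L at (0,9); v=(1,-1)
4. t=6 → R at (6,3); v=(-1,-1)
5. t=3 → B at (3,0); v=(-1,1)
6. t=3 → L at (0,3); v=(1,1)

Final position: (0,3)
Wall sequence: RTLRBL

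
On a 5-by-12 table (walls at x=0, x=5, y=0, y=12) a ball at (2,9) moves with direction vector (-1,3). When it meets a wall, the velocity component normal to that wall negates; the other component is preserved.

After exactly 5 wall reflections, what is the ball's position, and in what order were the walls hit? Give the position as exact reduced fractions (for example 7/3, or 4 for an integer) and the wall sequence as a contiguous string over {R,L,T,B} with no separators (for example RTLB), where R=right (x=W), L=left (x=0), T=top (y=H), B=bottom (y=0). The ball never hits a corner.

1. t=1 → T at (1,12); v=(-1,-3)
2. t=1 → L at (0,9); v=(1,-3)
3. t=3 → B at (3,0); v=(1,3)
4. t=2 → R at (5,6); v=(-1,3)
5. t=2 → T at (3,12); v=(-1,-3)

Final position: (3,12)
Wall sequence: TLBRT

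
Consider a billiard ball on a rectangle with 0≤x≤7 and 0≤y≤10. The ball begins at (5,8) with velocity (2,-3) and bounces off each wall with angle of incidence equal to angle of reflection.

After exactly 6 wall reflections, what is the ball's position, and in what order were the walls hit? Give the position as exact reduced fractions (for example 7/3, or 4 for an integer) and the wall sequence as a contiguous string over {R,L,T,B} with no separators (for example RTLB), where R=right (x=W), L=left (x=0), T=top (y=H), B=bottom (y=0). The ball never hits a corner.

Final position: (13/3,0)
Wall sequence: RBLTRB

1. t=1 → R at (7,5); v=(-2,-3)
2. t=5/3 → B at (11/3,0); v=(-2,3)
3. t=11/6 → L at (0,11/2); v=(2,3)
4. t=3/2 → T at (3,10); v=(2,-3)
5. t=2 → R at (7,4); v=(-2,-3)
6. t=4/3 → B at (13/3,0); v=(-2,3)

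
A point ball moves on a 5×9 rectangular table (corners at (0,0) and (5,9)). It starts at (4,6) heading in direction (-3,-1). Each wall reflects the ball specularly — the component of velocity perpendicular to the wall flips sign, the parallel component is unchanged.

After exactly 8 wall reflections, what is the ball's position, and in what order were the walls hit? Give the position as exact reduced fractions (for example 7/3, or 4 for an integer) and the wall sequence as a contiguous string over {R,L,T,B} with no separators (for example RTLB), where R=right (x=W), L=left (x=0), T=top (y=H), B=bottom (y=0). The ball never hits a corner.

Final position: (0,16/3)
Wall sequence: LRLBRLRL

1. t=4/3 → L at (0,14/3); v=(3,-1)
2. t=5/3 → R at (5,3); v=(-3,-1)
3. t=5/3 → L at (0,4/3); v=(3,-1)
4. t=4/3 → B at (4,0); v=(3,1)
5. t=1/3 → R at (5,1/3); v=(-3,1)
6. t=5/3 → L at (0,2); v=(3,1)
7. t=5/3 → R at (5,11/3); v=(-3,1)
8. t=5/3 → L at (0,16/3); v=(3,1)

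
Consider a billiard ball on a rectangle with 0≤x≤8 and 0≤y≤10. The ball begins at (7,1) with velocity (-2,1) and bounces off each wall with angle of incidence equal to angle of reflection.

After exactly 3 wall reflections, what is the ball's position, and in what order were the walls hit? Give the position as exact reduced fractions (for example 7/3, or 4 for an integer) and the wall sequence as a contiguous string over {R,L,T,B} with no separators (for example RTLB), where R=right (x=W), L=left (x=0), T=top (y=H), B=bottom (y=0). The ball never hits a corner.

1. t=7/2 → L at (0,9/2); v=(2,1)
2. t=4 → R at (8,17/2); v=(-2,1)
3. t=3/2 → T at (5,10); v=(-2,-1)

Final position: (5,10)
Wall sequence: LRT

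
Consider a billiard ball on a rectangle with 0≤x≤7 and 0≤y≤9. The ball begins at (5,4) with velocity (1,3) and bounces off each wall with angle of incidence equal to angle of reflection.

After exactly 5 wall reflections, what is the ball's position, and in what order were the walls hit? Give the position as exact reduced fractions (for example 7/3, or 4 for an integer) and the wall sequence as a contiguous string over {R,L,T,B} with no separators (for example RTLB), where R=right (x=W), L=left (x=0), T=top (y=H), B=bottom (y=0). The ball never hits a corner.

Final position: (0,5)
Wall sequence: TRBTL

1. t=5/3 → T at (20/3,9); v=(1,-3)
2. t=1/3 → R at (7,8); v=(-1,-3)
3. t=8/3 → B at (13/3,0); v=(-1,3)
4. t=3 → T at (4/3,9); v=(-1,-3)
5. t=4/3 → L at (0,5); v=(1,-3)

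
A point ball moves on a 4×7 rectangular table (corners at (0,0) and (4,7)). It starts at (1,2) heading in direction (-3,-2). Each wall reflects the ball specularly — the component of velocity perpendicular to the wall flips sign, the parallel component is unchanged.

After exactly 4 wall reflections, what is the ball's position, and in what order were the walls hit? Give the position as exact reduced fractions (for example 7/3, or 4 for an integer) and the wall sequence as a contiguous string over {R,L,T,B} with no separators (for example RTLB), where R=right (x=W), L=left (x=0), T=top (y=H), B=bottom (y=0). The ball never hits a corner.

Final position: (0,4)
Wall sequence: LBRL

1. t=1/3 → L at (0,4/3); v=(3,-2)
2. t=2/3 → B at (2,0); v=(3,2)
3. t=2/3 → R at (4,4/3); v=(-3,2)
4. t=4/3 → L at (0,4); v=(3,2)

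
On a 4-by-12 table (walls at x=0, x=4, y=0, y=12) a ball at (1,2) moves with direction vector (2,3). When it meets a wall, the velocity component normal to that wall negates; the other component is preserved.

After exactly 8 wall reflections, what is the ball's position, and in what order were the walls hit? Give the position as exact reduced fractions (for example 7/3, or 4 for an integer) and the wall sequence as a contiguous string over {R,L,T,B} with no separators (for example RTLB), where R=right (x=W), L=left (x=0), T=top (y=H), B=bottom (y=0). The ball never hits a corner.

Final position: (1/3,12)
Wall sequence: RTLRBLRT

1. t=3/2 → R at (4,13/2); v=(-2,3)
2. t=11/6 → T at (1/3,12); v=(-2,-3)
3. t=1/6 → L at (0,23/2); v=(2,-3)
4. t=2 → R at (4,11/2); v=(-2,-3)
5. t=11/6 → B at (1/3,0); v=(-2,3)
6. t=1/6 → L at (0,1/2); v=(2,3)
7. t=2 → R at (4,13/2); v=(-2,3)
8. t=11/6 → T at (1/3,12); v=(-2,-3)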